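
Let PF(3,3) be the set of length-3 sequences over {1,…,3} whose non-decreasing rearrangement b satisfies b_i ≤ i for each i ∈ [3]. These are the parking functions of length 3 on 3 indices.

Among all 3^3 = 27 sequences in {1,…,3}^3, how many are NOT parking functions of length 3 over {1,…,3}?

11

Count = (4−3)·4^(3−1) = 1·16 = 16 (Konheim–Weiss)
Check (1,3,3) → sorted (1,3,3): b_2=3>2, not a PF.
3^3 − 16 = 27 − 16 = 11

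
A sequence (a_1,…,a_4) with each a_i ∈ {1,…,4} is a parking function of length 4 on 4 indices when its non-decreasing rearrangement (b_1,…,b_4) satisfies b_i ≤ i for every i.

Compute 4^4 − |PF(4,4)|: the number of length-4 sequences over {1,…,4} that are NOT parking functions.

131

|PF(4,4)| = (4+1−4)·(4+1)^{4−1} = 1 · 125 = 125
One tuple (3,3,3,4) → sorted (3,3,3,4): b_1=3>1, not a PF.
So 256 − 125 = 131 fail.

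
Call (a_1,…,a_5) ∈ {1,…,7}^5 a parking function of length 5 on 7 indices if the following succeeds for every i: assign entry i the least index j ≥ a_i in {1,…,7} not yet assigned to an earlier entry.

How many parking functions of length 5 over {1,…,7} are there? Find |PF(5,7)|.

12288

|PF(5,7)| = (7−5+1)·(7+1)^(5−1) = 3·4096 = 12288 (Pollak)
Example (3,1,2,5,5) → sorted (1,2,3,5,5): b_i ≤ 2+i ∀i, a PF.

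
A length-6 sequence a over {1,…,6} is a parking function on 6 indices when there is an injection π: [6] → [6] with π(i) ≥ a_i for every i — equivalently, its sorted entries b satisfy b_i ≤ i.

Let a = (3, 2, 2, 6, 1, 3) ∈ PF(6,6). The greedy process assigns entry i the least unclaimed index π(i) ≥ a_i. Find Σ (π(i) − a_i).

Σπ = 21 ({1..6} each once); Σa = 3+2+2+6+1+3 = 17; disp = 21−17 = 4.

4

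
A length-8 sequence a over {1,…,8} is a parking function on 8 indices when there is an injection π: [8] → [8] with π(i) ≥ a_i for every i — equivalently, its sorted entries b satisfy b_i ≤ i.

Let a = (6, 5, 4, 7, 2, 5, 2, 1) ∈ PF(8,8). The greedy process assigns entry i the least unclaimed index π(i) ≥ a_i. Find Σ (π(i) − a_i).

4

Σπ = 8·9/2 = 36 (π permutes [8]); Σa = 6+5+4+7+2+5+2+1 = 32; disp = 36−32 = 4.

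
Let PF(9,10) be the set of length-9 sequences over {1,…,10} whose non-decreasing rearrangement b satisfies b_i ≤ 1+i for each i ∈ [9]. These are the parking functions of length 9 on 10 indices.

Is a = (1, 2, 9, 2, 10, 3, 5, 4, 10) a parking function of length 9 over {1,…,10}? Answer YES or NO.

NO

Sorted: b = (1, 2, 2, 3, 4, 5, 9, 10, 10).
  b_1=1 ≤ 2
  b_2=2 ≤ 3
  b_3=2 ≤ 4
  b_4=3 ≤ 5
  b_5=4 ≤ 6
  b_6=5 ≤ 7
  b_7=9 > 8
  fails at i=7 ⇒ NO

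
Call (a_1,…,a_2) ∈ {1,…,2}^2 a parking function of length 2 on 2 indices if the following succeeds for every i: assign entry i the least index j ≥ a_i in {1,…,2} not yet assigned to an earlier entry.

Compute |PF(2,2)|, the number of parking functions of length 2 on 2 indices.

Count = (2+1−2)·(2+1)^{2−1} = 1·3 = 3 (Konheim–Weiss)
E.g. (2,1) → sorted (1,2): b_i ≤ i ∀i, a PF.

3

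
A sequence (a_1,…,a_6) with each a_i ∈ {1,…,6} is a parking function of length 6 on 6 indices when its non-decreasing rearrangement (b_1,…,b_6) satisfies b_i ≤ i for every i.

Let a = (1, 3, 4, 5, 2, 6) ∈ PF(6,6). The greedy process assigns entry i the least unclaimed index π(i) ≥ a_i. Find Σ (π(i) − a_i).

0

Σπ = 21 ({1..6} each once); Σa = 1+3+4+5+2+6 = 21; disp = 21−21 = 0.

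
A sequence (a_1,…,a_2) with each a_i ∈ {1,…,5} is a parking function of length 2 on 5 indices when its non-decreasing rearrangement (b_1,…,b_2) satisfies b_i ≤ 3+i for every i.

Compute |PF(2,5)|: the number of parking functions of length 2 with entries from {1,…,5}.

|PF(2,5)| = (6−2)·6^(2−1) = 4×6 = 24
E.g. (1,5) → sorted (1,5): b_i ≤ 3+i ∀i, a PF.

24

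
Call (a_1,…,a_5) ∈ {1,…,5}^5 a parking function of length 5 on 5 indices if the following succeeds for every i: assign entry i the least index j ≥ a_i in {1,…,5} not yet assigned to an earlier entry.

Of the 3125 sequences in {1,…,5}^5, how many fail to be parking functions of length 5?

1829

|PF| = (5−5+1)·(5+1)^(5−1) = 1 · 1296 = 1296 [KW]
Check (5,2,5,2,1) → sorted (1,2,2,5,5): b_4=5>4, not a PF.
So 3125 − 1296 = 1829 fail.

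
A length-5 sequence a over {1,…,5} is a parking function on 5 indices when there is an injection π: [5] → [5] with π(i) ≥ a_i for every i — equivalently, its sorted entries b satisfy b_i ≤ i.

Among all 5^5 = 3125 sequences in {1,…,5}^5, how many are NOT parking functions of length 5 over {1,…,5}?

1829

|PF(5,5)| = (5−5+1)·(5+1)^(5−1) = 1×1296 = 1296 [KW]
E.g. (5,3,5,3,2) → sorted (2,3,3,5,5): b_1=2>1, not a PF.
5^5 − 1296 = 3125 − 1296 = 1829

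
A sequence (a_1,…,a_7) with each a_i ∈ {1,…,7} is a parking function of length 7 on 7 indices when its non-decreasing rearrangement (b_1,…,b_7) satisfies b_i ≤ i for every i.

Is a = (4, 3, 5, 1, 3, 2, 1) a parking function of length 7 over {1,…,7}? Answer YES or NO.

YES

Sorted: b = (1, 1, 2, 3, 3, 4, 5).
  b_1=1 ≤ 1
  b_2=1 ≤ 2
  b_3=2 ≤ 3
  b_4=3 ≤ 4
  b_5=3 ≤ 5
  b_6=4 ≤ 6
  b_7=5 ≤ 7
All bounds hold ⇒ YES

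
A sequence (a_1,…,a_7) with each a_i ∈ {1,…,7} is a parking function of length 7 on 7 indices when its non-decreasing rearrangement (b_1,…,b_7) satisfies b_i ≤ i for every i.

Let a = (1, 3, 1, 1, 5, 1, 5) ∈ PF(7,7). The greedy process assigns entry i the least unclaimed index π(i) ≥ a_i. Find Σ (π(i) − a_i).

11

Σπ(i) = 1+…+7 = 28; Σa = 1+3+1+1+5+1+5 = 17; disp = 28−17 = 11.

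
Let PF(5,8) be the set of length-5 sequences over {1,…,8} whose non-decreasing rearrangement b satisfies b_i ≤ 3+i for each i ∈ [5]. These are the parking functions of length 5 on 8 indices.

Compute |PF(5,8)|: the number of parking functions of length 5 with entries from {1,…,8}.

26244

|PF| = (8+1−5)·(8+1)^{5−1} = 4·6561 = 26244 (Konheim–Weiss)
Check (2,4,5,1,2) → sorted (1,2,2,4,5): b_i ≤ 3+i ∀i, a PF.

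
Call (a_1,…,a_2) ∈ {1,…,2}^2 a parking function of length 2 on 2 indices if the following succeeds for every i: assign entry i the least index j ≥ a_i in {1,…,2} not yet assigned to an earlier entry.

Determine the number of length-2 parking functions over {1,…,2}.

3

#PF = (3−2)·3^(2−1) = 1·3 = 3 (Pollak)
Example (1,2) → sorted (1,2): b_i ≤ i ∀i, a PF.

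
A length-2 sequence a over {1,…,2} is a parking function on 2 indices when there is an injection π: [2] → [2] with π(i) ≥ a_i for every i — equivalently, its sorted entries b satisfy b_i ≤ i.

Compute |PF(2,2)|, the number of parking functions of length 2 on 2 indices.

3

|PF| = (2−2+1)·(2+1)^(2−1) = 1×3 = 3 (Pollak)
One tuple (2,1) → sorted (1,2): b_i ≤ i ∀i, a PF.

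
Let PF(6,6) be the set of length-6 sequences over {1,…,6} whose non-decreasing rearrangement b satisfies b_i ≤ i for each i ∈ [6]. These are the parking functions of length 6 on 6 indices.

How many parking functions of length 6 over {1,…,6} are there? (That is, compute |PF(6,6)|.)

#PF = (7−6)·7^(6−1) = 1 · 16807 = 16807 [KW]
One tuple (1,3,1,4,2,6) → sorted (1,1,2,3,4,6): b_i ≤ i ∀i, a PF.

16807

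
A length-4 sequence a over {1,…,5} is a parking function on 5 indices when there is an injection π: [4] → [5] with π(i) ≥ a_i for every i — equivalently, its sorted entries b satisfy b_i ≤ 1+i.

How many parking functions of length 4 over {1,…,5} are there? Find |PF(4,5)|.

432

#PF = (5−4+1)·(5+1)^(4−1) = 2 · 216 = 432
Check (3,3,2,3) → sorted (2,3,3,3): b_i ≤ 1+i ∀i, a PF.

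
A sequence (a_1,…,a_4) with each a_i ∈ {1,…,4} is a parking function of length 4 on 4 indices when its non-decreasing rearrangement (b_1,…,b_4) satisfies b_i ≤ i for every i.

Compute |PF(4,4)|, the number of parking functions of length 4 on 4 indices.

|PF| = (4+1−4)·(4+1)^{4−1} = 1 · 125 = 125 (Pollak)
One tuple (2,4,1,3) → sorted (1,2,3,4): b_i ≤ i ∀i, a PF.

125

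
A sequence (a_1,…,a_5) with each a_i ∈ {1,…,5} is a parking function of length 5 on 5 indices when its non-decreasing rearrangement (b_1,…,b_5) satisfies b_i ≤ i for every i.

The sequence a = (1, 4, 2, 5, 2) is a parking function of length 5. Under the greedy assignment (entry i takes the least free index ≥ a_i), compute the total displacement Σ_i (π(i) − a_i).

Σπ = 5·6/2 = 15 (π permutes [5]); Σa = 1+4+2+5+2 = 14; disp = 15−14 = 1.

1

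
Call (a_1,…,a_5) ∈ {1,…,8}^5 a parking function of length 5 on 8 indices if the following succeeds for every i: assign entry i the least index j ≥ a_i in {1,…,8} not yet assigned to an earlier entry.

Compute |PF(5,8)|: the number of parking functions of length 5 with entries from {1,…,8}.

Count = (8−5+1)·(8+1)^(5−1) = 4·6561 = 26244
Check (6,3,5,6,5) → sorted (3,5,5,6,6): b_i ≤ 3+i ∀i, a PF.

26244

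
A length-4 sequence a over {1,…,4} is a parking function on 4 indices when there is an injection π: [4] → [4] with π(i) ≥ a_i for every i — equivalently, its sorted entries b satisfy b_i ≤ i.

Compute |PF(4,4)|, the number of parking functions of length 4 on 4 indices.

|PF(4,4)| = 1·5^3 = 1 · 125 = 125
Check (2,3,1,4) → sorted (1,2,3,4): b_i ≤ i ∀i, a PF.

125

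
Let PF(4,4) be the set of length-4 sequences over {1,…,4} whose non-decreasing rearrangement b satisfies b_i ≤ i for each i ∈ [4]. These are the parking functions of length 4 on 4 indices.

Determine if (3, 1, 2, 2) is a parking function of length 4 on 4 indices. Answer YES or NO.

YES

Order a: b = (1, 2, 2, 3).
  b_1=1 ≤ 1
  b_2=2 ≤ 2
  b_3=2 ≤ 3
  b_4=3 ≤ 4
All bounds hold ⇒ YES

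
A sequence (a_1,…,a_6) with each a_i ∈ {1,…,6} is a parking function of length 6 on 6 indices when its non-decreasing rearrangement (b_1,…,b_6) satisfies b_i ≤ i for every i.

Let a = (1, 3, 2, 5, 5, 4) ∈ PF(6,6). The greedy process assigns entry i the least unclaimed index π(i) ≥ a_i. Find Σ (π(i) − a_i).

1

Σπ = 21 ({1..6} each once); Σa = 1+3+2+5+5+4 = 20; disp = 21−20 = 1.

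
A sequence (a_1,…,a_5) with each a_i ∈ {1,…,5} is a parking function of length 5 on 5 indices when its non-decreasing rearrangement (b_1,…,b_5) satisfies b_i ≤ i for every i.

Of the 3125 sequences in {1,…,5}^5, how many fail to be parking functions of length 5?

#PF = (5−5+1)·(5+1)^(5−1) = 1 · 1296 = 1296 (Pollak)
One tuple (4,1,4,4,5) → sorted (1,4,4,4,5): b_2=4>2, not a PF.
5^5 − 1296 = 3125 − 1296 = 1829

1829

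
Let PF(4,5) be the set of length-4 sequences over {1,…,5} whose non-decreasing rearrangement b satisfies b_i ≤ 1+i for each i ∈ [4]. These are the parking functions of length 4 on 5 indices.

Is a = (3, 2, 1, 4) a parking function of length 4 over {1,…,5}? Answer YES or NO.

Rearranged: b = (1, 2, 3, 4).
  b_1=1 ≤ 2
  b_2=2 ≤ 3
  b_3=3 ≤ 4
  b_4=4 ≤ 5
All bounds hold ⇒ YES

YES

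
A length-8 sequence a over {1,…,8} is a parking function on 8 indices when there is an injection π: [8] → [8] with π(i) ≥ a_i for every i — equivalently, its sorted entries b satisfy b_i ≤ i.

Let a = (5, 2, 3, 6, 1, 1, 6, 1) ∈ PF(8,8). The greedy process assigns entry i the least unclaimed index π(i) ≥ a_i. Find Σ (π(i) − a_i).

Σπ(i) = 1+…+8 = 36; Σa = 5+2+3+6+1+1+6+1 = 25; disp = 36−25 = 11.

11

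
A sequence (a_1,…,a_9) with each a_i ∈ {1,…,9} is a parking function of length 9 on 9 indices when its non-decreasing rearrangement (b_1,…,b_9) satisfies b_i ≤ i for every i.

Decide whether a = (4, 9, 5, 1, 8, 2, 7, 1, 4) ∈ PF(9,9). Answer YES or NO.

Sorted: b = (1, 1, 2, 4, 4, 5, 7, 8, 9).
  b_1=1 ≤ 1
  b_2=1 ≤ 2
  b_3=2 ≤ 3
  b_4=4 ≤ 4
  b_5=4 ≤ 5
  b_6=5 ≤ 6
  b_7=7 ≤ 7
  b_8=8 ≤ 8
  b_9=9 ≤ 9
All bounds hold ⇒ YES

YES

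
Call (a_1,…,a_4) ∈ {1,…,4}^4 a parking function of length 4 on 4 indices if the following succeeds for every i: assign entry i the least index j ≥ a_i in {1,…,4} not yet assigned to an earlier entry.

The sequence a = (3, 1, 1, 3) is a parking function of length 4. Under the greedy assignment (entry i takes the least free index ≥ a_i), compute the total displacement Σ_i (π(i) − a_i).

Σπ = 4·5/2 = 10 (π permutes [4]); Σa = 3+1+1+3 = 8; disp = 10−8 = 2.

2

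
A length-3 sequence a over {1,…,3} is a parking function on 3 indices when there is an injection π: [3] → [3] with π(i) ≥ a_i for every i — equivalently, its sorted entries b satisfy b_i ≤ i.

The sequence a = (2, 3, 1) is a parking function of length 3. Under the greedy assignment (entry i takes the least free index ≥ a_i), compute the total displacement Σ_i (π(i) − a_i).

0

Σπ = 3·4/2 = 6 (π permutes [3]); Σa = 2+3+1 = 6; disp = 6−6 = 0.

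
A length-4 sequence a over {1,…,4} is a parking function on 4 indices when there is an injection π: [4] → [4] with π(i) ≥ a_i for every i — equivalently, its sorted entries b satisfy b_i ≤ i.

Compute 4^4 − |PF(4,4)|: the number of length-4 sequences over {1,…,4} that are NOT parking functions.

|PF(4,4)| = 1·5^3 = 1 · 125 = 125 [KW]
Example (4,3,3,4) → sorted (3,3,4,4): b_1=3>1, not a PF.
So 256 − 125 = 131 fail.

131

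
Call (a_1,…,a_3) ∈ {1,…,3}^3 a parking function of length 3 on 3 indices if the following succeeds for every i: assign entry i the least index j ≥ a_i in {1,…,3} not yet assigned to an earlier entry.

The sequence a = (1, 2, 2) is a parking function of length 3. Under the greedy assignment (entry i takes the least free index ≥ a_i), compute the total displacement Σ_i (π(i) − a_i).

Σπ = 3·4/2 = 6 (π permutes [3]); Σa = 1+2+2 = 5; disp = 6−5 = 1.

1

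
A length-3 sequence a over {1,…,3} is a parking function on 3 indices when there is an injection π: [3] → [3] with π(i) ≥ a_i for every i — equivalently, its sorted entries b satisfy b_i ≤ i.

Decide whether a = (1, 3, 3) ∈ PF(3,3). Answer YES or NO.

NO

Order a: b = (1, 3, 3).
  b_1=1 ≤ 1
  b_2=3 > 2
  fails at i=2 ⇒ NO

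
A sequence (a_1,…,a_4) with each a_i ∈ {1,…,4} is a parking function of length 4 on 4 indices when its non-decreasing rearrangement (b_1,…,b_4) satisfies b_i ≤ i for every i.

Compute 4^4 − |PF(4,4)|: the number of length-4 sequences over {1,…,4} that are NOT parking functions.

Count = (4−4+1)·(4+1)^(4−1) = 1 · 125 = 125 (Pollak)
One tuple (3,2,3,2) → sorted (2,2,3,3): b_1=2>1, not a PF.
4^4 − 125 = 256 − 125 = 131

131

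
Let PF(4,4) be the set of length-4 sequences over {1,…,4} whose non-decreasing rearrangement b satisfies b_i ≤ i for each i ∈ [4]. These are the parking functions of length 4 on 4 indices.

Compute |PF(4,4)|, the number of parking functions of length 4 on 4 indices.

|PF| = (5−4)·5^(4−1) = 1·125 = 125 (Pollak)
Example (1,4,1,2) → sorted (1,1,2,4): b_i ≤ i ∀i, a PF.

125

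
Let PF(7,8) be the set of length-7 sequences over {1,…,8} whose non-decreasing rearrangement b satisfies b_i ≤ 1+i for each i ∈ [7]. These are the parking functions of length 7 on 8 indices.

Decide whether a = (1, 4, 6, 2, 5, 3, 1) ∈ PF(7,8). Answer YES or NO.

YES

Sorted: b = (1, 1, 2, 3, 4, 5, 6).
  b_1=1 ≤ 2
  b_2=1 ≤ 3
  b_3=2 ≤ 4
  b_4=3 ≤ 5
  b_5=4 ≤ 6
  b_6=5 ≤ 7
  b_7=6 ≤ 8
All bounds hold ⇒ YES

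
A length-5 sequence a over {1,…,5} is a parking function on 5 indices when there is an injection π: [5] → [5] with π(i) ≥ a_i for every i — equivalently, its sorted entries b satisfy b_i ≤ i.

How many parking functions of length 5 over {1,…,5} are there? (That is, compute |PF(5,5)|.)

#PF = (5+1−5)·(5+1)^{5−1} = 1×1296 = 1296
Example (2,1,2,2,1) → sorted (1,1,2,2,2): b_i ≤ i ∀i, a PF.

1296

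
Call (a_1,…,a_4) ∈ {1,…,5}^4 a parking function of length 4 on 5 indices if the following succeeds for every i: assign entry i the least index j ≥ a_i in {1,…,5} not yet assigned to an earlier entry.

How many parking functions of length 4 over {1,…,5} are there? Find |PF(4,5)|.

432

#PF = (5−4+1)·(5+1)^(4−1) = 2 · 216 = 432 [KW]
E.g. (4,1,2,5) → sorted (1,2,4,5): b_i ≤ 1+i ∀i, a PF.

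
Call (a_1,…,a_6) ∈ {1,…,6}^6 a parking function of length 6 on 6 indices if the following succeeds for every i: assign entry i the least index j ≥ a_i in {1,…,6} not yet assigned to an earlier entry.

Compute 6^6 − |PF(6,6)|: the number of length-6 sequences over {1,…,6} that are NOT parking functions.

29849

#PF = (6−6+1)·(6+1)^(6−1) = 1×16807 = 16807 [KW]
E.g. (6,5,6,6,4,3) → sorted (3,4,5,6,6,6): b_1=3>1, not a PF.
6^6 − 16807 = 46656 − 16807 = 29849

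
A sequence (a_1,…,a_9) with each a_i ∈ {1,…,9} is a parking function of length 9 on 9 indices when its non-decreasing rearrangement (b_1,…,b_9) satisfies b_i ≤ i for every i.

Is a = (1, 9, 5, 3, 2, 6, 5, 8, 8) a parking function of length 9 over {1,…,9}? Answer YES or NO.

NO

Order a: b = (1, 2, 3, 5, 5, 6, 8, 8, 9).
  b_1=1 ≤ 1
  b_2=2 ≤ 2
  b_3=3 ≤ 3
  b_4=5 > 4
  fails at i=4 ⇒ NO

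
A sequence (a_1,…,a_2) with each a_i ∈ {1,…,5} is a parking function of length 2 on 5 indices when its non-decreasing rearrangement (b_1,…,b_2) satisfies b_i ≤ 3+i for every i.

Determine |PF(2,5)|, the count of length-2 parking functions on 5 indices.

|PF| = (6−2)·6^(2−1) = 4·6 = 24 (Konheim–Weiss)
E.g. (1,5) → sorted (1,5): b_i ≤ 3+i ∀i, a PF.

24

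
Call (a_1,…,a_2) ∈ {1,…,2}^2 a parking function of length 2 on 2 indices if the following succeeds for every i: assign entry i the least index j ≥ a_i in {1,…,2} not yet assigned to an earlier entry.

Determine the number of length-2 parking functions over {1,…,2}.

#PF = (2−2+1)·(2+1)^(2−1) = 1 · 3 = 3
E.g. (1,2) → sorted (1,2): b_i ≤ i ∀i, a PF.

3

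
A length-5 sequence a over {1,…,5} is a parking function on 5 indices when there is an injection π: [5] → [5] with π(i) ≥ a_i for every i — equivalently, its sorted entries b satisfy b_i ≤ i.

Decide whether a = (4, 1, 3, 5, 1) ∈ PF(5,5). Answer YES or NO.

YES

Order a: b = (1, 1, 3, 4, 5).
  b_1=1 ≤ 1
  b_2=1 ≤ 2
  b_3=3 ≤ 3
  b_4=4 ≤ 4
  b_5=5 ≤ 5
All bounds hold ⇒ YES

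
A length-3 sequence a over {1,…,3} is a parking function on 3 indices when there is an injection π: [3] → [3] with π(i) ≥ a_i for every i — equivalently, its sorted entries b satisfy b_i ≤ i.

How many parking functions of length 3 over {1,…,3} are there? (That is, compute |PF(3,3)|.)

16

|PF(3,3)| = 1·4^2 = 1 · 16 = 16 [KW]
Example (1,3,2) → sorted (1,2,3): b_i ≤ i ∀i, a PF.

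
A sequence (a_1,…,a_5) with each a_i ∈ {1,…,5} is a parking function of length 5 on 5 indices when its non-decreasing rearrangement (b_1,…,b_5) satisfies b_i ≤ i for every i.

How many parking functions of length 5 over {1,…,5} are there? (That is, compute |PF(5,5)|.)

Count = (5+1−5)·(5+1)^{5−1} = 1·1296 = 1296 (Konheim–Weiss)
One tuple (3,2,1,2,3) → sorted (1,2,2,3,3): b_i ≤ i ∀i, a PF.

1296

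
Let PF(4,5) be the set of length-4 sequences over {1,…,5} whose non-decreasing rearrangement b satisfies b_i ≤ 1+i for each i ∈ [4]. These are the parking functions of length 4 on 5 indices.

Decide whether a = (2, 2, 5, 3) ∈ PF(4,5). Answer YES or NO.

Sorted: b = (2, 2, 3, 5).
  b_1=2 ≤ 2
  b_2=2 ≤ 3
  b_3=3 ≤ 4
  b_4=5 ≤ 5
All bounds hold ⇒ YES

YES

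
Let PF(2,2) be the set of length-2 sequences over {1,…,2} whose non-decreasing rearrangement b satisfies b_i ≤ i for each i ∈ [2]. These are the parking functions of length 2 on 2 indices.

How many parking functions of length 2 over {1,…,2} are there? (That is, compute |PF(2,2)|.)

3

|PF| = (2−2+1)·(2+1)^(2−1) = 1·3 = 3 [KW]
Check (2,1) → sorted (1,2): b_i ≤ i ∀i, a PF.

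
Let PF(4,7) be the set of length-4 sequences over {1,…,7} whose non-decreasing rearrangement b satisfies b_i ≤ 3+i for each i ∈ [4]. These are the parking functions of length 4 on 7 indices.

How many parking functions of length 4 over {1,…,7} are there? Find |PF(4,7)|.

|PF| = (7+1−4)·(7+1)^{4−1} = 4×512 = 2048 (Konheim–Weiss)
E.g. (4,7,2,4) → sorted (2,4,4,7): b_i ≤ 3+i ∀i, a PF.

2048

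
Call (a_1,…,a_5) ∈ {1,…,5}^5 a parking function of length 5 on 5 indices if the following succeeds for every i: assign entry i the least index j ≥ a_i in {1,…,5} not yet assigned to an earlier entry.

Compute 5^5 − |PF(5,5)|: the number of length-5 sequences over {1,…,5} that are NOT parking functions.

#PF = (5−5+1)·(5+1)^(5−1) = 1 · 1296 = 1296 (Pollak)
Example (4,2,4,5,3) → sorted (2,3,4,4,5): b_1=2>1, not a PF.
Total 3125; non-PF = 3125−1296 = 1829

1829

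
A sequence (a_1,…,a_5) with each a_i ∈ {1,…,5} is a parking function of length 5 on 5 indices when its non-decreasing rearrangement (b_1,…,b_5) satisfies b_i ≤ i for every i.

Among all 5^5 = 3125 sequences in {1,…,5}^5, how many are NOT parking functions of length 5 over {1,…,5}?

1829

|PF(5,5)| = 1·6^4 = 1·1296 = 1296
Example (5,5,4,2,4) → sorted (2,4,4,5,5): b_1=2>1, not a PF.
So 3125 − 1296 = 1829 fail.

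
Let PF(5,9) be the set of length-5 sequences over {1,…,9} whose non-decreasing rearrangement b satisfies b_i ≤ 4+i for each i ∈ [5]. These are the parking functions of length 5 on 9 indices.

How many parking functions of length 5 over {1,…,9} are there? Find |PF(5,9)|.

|PF| = (9+1−5)·(9+1)^{5−1} = 5 · 10000 = 50000 (Konheim–Weiss)
Check (8,4,5,3,6) → sorted (3,4,5,6,8): b_i ≤ 4+i ∀i, a PF.

50000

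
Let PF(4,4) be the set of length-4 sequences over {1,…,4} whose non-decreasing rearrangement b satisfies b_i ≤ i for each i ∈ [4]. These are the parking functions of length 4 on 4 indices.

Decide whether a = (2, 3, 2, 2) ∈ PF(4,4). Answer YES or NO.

NO

Rearranged: b = (2, 2, 2, 3).
  b_1=2 > 1
  fails at i=1 ⇒ NO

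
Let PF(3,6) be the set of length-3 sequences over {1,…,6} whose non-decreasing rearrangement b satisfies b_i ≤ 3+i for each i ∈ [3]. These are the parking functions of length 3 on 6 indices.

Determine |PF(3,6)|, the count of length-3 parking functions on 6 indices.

196

#PF = (7−3)·7^(3−1) = 4·49 = 196 (Konheim–Weiss)
Example (3,2,6) → sorted (2,3,6): b_i ≤ 3+i ∀i, a PF.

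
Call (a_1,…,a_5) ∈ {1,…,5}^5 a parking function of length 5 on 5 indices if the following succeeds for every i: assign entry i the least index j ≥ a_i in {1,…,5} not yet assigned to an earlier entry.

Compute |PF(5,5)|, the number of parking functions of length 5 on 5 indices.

|PF(5,5)| = (5−5+1)·(5+1)^(5−1) = 1·1296 = 1296
Check (2,5,3,2,1) → sorted (1,2,2,3,5): b_i ≤ i ∀i, a PF.

1296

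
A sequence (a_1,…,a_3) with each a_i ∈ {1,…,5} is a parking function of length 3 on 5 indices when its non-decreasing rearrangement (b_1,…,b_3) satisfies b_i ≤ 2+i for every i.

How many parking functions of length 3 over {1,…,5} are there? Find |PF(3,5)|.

108

Count = (5−3+1)·(5+1)^(3−1) = 3·36 = 108 [KW]
One tuple (4,5,1) → sorted (1,4,5): b_i ≤ 2+i ∀i, a PF.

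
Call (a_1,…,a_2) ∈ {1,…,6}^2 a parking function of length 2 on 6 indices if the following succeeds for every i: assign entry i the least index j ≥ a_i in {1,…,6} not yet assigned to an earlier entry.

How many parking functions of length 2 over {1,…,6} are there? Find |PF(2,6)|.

35

Count = (6−2+1)·(6+1)^(2−1) = 5·7 = 35
Check (1,5) → sorted (1,5): b_i ≤ 4+i ∀i, a PF.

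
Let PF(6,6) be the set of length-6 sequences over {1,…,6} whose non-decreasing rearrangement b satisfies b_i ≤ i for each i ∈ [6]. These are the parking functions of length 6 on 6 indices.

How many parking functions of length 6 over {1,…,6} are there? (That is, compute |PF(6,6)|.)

16807

|PF| = 1·7^5 = 1 · 16807 = 16807
Check (4,2,6,3,1,4) → sorted (1,2,3,4,4,6): b_i ≤ i ∀i, a PF.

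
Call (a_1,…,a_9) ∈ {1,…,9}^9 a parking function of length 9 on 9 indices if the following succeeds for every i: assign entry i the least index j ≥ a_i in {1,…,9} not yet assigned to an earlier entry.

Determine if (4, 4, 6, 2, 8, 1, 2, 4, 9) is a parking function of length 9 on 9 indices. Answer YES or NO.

YES

Rearranged: b = (1, 2, 2, 4, 4, 4, 6, 8, 9).
  b_1=1 ≤ 1
  b_2=2 ≤ 2
  b_3=2 ≤ 3
  b_4=4 ≤ 4
  b_5=4 ≤ 5
  b_6=4 ≤ 6
  b_7=6 ≤ 7
  b_8=8 ≤ 8
  b_9=9 ≤ 9
All bounds hold ⇒ YES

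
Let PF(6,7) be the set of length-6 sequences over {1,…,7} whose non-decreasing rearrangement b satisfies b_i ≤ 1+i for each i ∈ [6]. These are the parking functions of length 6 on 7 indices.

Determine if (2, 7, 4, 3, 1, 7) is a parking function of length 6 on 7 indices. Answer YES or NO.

Sorted: b = (1, 2, 3, 4, 7, 7).
  b_1=1 ≤ 2
  b_2=2 ≤ 3
  b_3=3 ≤ 4
  b_4=4 ≤ 5
  b_5=7 > 6
  fails at i=5 ⇒ NO

NO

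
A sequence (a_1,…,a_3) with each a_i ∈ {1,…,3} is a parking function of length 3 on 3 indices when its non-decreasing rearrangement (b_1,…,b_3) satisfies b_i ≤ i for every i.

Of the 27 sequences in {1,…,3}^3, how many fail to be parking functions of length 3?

11

|PF(3,3)| = 1·4^2 = 1×16 = 16 (Pollak)
E.g. (1,3,3) → sorted (1,3,3): b_2=3>2, not a PF.
Total 27; non-PF = 27−16 = 11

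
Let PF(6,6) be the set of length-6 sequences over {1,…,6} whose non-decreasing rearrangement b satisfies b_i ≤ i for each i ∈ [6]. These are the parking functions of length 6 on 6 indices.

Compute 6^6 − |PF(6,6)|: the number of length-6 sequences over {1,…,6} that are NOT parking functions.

29849

|PF| = (6+1−6)·(6+1)^{6−1} = 1 · 16807 = 16807 (Konheim–Weiss)
One tuple (5,6,6,5,6,2) → sorted (2,5,5,6,6,6): b_1=2>1, not a PF.
So 46656 − 16807 = 29849 fail.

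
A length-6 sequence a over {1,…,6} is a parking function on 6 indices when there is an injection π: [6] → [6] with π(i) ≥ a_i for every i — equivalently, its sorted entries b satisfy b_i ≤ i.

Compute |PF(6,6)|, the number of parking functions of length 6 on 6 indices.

16807

|PF| = 1·7^5 = 1 · 16807 = 16807 (Konheim–Weiss)
Example (5,2,1,2,2,6) → sorted (1,2,2,2,5,6): b_i ≤ i ∀i, a PF.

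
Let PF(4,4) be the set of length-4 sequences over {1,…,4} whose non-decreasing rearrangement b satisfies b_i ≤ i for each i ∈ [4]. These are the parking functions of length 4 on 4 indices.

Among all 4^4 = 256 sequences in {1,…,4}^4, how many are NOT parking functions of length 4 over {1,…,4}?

#PF = 1·5^3 = 1·125 = 125 (Konheim–Weiss)
Check (2,3,4,4) → sorted (2,3,4,4): b_1=2>1, not a PF.
Total 256; non-PF = 256−125 = 131

131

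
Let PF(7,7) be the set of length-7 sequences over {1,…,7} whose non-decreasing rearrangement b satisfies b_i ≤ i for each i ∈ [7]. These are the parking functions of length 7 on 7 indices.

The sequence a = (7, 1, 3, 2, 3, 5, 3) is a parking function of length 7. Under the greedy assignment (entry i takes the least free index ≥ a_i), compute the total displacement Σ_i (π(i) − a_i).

4

Σπ = 7·8/2 = 28 (π permutes [7]); Σa = 7+1+3+2+3+5+3 = 24; disp = 28−24 = 4.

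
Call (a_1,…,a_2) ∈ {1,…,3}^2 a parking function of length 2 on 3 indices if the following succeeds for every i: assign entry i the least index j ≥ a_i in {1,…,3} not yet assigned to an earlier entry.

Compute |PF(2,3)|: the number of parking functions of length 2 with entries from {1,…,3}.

|PF| = 2·4^1 = 2·4 = 8 (Pollak)
Check (1,1) → sorted (1,1): b_i ≤ 1+i ∀i, a PF.

8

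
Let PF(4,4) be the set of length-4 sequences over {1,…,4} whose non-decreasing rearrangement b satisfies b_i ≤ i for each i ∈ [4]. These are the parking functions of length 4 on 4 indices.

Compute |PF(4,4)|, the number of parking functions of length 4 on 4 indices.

125

Count = 1·5^3 = 1×125 = 125 (Konheim–Weiss)
Example (1,3,4,2) → sorted (1,2,3,4): b_i ≤ i ∀i, a PF.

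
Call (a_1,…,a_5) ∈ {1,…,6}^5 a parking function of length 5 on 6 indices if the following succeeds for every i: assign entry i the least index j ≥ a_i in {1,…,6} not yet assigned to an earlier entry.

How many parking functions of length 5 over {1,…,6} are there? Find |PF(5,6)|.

4802

#PF = 2·7^4 = 2×2401 = 4802 (Konheim–Weiss)
Example (6,3,4,2,1) → sorted (1,2,3,4,6): b_i ≤ 1+i ∀i, a PF.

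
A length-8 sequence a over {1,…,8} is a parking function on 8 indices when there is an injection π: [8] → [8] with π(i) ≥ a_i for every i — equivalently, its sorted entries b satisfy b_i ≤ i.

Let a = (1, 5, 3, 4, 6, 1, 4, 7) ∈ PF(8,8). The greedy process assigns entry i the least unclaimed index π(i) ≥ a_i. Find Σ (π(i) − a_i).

5

Σπ = 8·9/2 = 36 (π permutes [8]); Σa = 1+5+3+4+6+1+4+7 = 31; disp = 36−31 = 5.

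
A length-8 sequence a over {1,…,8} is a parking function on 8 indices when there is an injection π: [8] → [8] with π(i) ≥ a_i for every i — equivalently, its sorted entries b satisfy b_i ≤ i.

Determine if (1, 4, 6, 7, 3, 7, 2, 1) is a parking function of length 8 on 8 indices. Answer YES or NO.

Order a: b = (1, 1, 2, 3, 4, 6, 7, 7).
  b_1=1 ≤ 1
  b_2=1 ≤ 2
  b_3=2 ≤ 3
  b_4=3 ≤ 4
  b_5=4 ≤ 5
  b_6=6 ≤ 6
  b_7=7 ≤ 7
  b_8=7 ≤ 8
All bounds hold ⇒ YES

YES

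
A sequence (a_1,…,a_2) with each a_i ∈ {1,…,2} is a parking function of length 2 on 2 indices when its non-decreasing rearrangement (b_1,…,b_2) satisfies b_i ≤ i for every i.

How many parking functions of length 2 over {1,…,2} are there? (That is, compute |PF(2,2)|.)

3

|PF(2,2)| = (2+1−2)·(2+1)^{2−1} = 1×3 = 3 [KW]
Check (1,1) → sorted (1,1): b_i ≤ i ∀i, a PF.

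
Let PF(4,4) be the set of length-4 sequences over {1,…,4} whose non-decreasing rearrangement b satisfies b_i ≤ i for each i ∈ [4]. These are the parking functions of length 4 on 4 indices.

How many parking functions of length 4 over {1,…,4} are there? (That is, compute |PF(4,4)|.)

125

|PF| = 1·5^3 = 1×125 = 125 [KW]
E.g. (2,3,3,1) → sorted (1,2,3,3): b_i ≤ i ∀i, a PF.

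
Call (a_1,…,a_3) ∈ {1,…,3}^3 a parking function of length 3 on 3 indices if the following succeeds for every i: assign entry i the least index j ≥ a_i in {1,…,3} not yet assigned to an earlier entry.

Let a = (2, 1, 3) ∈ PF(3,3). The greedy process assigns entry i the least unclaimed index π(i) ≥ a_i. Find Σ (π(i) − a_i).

Σπ = 6 ({1..3} each once); Σa = 2+1+3 = 6; disp = 6−6 = 0.

0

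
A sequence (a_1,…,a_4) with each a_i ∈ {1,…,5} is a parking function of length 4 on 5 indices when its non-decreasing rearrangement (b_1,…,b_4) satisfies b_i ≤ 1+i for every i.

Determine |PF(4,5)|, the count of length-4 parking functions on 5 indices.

#PF = 2·6^3 = 2 · 216 = 432 (Konheim–Weiss)
Check (1,1,3,4) → sorted (1,1,3,4): b_i ≤ 1+i ∀i, a PF.

432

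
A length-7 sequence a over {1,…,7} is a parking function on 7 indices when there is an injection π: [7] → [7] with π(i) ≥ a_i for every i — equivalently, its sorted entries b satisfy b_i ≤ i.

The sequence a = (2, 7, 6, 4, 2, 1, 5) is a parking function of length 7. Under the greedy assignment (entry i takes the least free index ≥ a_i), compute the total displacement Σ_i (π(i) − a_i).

1

Σπ(i) = 1+…+7 = 28; Σa = 2+7+6+4+2+1+5 = 27; disp = 28−27 = 1.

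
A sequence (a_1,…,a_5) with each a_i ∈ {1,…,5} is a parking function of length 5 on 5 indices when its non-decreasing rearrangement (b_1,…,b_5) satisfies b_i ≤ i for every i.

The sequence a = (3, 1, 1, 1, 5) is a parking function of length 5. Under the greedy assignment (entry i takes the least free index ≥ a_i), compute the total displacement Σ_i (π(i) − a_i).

Σπ = 15 ({1..5} each once); Σa = 3+1+1+1+5 = 11; disp = 15−11 = 4.

4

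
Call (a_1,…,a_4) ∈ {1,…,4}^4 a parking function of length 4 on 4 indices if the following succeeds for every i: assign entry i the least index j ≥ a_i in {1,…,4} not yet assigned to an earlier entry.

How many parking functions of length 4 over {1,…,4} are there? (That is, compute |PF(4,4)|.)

|PF(4,4)| = (4−4+1)·(4+1)^(4−1) = 1 · 125 = 125 (Pollak)
Example (2,1,3,2) → sorted (1,2,2,3): b_i ≤ i ∀i, a PF.

125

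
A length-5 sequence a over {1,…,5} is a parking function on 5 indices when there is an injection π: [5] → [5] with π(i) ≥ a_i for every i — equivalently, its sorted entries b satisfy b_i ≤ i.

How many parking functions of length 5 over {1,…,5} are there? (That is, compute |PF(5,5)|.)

1296

Count = (5−5+1)·(5+1)^(5−1) = 1×1296 = 1296 [KW]
Check (1,3,1,4,3) → sorted (1,1,3,3,4): b_i ≤ i ∀i, a PF.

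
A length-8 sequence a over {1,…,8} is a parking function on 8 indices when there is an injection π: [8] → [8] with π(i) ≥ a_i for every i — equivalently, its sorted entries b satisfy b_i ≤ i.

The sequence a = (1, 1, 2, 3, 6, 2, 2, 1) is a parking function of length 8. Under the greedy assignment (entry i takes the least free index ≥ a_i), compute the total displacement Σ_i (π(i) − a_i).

18

Σπ = 8·9/2 = 36 (π permutes [8]); Σa = 1+1+2+3+6+2+2+1 = 18; disp = 36−18 = 18.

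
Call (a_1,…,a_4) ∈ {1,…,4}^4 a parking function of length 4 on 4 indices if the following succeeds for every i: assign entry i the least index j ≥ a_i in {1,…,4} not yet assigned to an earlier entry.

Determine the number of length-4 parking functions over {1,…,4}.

#PF = (5−4)·5^(4−1) = 1 · 125 = 125 (Pollak)
Example (2,1,2,4) → sorted (1,2,2,4): b_i ≤ i ∀i, a PF.

125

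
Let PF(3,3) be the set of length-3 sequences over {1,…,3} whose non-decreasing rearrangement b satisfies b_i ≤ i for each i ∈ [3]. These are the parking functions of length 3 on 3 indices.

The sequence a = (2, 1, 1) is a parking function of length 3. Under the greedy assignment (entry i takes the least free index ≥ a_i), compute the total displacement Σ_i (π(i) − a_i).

2

Σπ = 3·4/2 = 6 (π permutes [3]); Σa = 2+1+1 = 4; disp = 6−4 = 2.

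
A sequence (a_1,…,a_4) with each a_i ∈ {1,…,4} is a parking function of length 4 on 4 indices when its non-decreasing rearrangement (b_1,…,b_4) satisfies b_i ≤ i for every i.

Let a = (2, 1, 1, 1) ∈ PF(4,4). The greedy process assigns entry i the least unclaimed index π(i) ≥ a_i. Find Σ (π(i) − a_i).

Σπ(i) = 1+…+4 = 10; Σa = 2+1+1+1 = 5; disp = 10−5 = 5.

5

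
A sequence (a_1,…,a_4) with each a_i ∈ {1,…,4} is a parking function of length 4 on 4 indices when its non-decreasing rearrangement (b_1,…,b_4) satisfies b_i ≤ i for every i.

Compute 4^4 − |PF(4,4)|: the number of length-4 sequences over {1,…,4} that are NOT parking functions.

|PF| = (4+1−4)·(4+1)^{4−1} = 1 · 125 = 125 [KW]
Example (4,4,2,3) → sorted (2,3,4,4): b_1=2>1, not a PF.
4^4 − 125 = 256 − 125 = 131

131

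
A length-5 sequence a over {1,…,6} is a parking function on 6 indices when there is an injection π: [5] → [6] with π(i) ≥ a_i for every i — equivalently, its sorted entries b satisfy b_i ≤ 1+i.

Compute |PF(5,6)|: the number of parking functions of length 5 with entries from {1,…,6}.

|PF(5,6)| = (6−5+1)·(6+1)^(5−1) = 2·2401 = 4802 [KW]
Check (6,3,3,1,3) → sorted (1,3,3,3,6): b_i ≤ 1+i ∀i, a PF.

4802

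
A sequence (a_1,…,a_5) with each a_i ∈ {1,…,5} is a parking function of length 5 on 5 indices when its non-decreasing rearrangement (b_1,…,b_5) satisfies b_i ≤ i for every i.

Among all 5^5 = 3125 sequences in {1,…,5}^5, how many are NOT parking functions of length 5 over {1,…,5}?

1829

|PF(5,5)| = (6−5)·6^(5−1) = 1×1296 = 1296 (Konheim–Weiss)
One tuple (4,4,4,1,5) → sorted (1,4,4,4,5): b_2=4>2, not a PF.
So 3125 − 1296 = 1829 fail.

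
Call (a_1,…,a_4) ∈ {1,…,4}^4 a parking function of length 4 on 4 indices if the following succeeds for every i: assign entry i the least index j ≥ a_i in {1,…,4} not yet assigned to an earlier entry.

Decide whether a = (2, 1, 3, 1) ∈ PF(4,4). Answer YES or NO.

YES

Rearranged: b = (1, 1, 2, 3).
  b_1=1 ≤ 1
  b_2=1 ≤ 2
  b_3=2 ≤ 3
  b_4=3 ≤ 4
All bounds hold ⇒ YES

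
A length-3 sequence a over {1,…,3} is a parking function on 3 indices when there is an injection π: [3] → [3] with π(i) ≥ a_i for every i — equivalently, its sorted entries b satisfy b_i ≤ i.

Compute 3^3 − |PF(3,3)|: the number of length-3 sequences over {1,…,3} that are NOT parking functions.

11

#PF = 1·4^2 = 1·16 = 16 (Konheim–Weiss)
E.g. (3,3,1) → sorted (1,3,3): b_2=3>2, not a PF.
Total 27; non-PF = 27−16 = 11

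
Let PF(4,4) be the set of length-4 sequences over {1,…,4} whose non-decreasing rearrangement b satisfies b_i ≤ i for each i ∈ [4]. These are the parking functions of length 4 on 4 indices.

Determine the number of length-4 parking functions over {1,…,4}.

125

|PF| = 1·5^3 = 1·125 = 125 (Konheim–Weiss)
Example (1,4,2,1) → sorted (1,1,2,4): b_i ≤ i ∀i, a PF.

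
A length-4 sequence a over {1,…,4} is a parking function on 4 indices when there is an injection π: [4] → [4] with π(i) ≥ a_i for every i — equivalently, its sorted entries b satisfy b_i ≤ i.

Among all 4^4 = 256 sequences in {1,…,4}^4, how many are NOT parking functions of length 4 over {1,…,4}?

131

|PF| = 1·5^3 = 1·125 = 125
One tuple (3,4,4,4) → sorted (3,4,4,4): b_1=3>1, not a PF.
4^4 − 125 = 256 − 125 = 131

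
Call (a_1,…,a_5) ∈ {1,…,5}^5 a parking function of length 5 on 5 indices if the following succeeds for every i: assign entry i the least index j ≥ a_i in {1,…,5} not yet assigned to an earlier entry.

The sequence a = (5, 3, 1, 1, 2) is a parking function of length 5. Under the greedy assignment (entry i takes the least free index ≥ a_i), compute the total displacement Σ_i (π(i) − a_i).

3

Σπ = 15 ({1..5} each once); Σa = 5+3+1+1+2 = 12; disp = 15−12 = 3.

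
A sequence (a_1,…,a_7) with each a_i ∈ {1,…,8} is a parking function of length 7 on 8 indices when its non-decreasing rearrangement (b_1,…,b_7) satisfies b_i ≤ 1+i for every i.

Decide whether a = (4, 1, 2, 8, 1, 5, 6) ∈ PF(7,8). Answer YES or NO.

Rearranged: b = (1, 1, 2, 4, 5, 6, 8).
  b_1=1 ≤ 2
  b_2=1 ≤ 3
  b_3=2 ≤ 4
  b_4=4 ≤ 5
  b_5=5 ≤ 6
  b_6=6 ≤ 7
  b_7=8 ≤ 8
All bounds hold ⇒ YES

YES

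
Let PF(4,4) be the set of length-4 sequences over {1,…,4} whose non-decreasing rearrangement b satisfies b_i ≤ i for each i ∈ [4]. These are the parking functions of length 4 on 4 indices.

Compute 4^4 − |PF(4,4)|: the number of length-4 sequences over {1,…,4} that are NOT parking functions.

131

|PF(4,4)| = (5−4)·5^(4−1) = 1·125 = 125 [KW]
Check (1,4,4,3) → sorted (1,3,4,4): b_2=3>2, not a PF.
Total 256; non-PF = 256−125 = 131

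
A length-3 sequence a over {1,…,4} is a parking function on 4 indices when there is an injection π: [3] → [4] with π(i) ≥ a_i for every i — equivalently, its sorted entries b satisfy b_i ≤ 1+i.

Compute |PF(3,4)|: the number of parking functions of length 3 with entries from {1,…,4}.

50

Count = (4+1−3)·(4+1)^{3−1} = 2·25 = 50 [KW]
One tuple (2,2,1) → sorted (1,2,2): b_i ≤ 1+i ∀i, a PF.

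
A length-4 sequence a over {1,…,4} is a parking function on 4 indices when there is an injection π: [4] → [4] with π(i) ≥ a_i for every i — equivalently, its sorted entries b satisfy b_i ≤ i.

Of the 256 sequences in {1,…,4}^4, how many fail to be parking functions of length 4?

|PF| = (4+1−4)·(4+1)^{4−1} = 1·125 = 125 (Konheim–Weiss)
One tuple (3,3,2,3) → sorted (2,3,3,3): b_1=2>1, not a PF.
So 256 − 125 = 131 fail.

131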